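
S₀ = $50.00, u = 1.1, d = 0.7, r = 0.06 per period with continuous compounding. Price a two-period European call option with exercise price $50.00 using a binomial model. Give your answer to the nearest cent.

$7.62

Risk-neutral probability p = (e^0.06 − 0.7)/(1.1 − 0.7) = 0.3618/0.4000 = 0.9046
Terminal stock prices: S_uu = 60.5, S_ud = 38.5, S_dd = 24.5
Terminal payoffs (S − K): max(10.5, 0) = 10.5, max(-11.5, 0) = 0, max(-25.5, 0) = 0
Node u (S = 55): V_u = e^(−0.06)·[0.9046·10.5000 + 0.0954·0.0000] = 8.9451
Node d (S = 35): V_d = e^(−0.06)·[0.9046·0.0000 + 0.0954·0.0000] = 0.0000
Node 0 (S = 50): V_0 = e^(−0.06)·[0.9046·8.9451 + 0.0954·0.0000] = 7.6204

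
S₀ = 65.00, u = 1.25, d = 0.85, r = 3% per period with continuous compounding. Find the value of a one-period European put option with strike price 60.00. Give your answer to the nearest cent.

2.53

Risk-neutral probability p = (e^0.03 − 0.85)/(1.25 − 0.85) = 0.1805/0.4000 = 0.4511
Terminal stock prices: S_u = 81.25, S_d = 55.25
Terminal payoffs (K − S): max(-21.25, 0) = 0, max(4.75, 0) = 4.75
Node 0 (S = 65): V_0 = e^(−0.03)·[0.4511·0.0000 + 0.5489·4.7500] = 2.5301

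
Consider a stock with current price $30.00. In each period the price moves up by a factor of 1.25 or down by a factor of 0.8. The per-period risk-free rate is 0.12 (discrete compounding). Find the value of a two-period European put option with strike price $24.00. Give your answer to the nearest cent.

Risk-neutral probability p = (1 + 0.12 − 0.8)/(1.25 − 0.8) = 0.3200/0.4500 = 0.7111
Terminal stock prices: S_uu = 46.88, S_ud = 30, S_dd = 19.2
Terminal payoffs (K − S): max(-22.88, 0) = 0, max(-6, 0) = 0, max(4.8, 0) = 4.8
Node u (S = 37.5): V_u = 1/1.12·[0.7111·0.0000 + 0.2889·0.0000] = 0.0000
Node d (S = 24): V_d = 1/1.12·[0.7111·0.0000 + 0.2889·4.8000] = 1.2381
Node 0 (S = 30): V_0 = 1/1.12·[0.7111·0.0000 + 0.2889·1.2381] = 0.3193

$0.32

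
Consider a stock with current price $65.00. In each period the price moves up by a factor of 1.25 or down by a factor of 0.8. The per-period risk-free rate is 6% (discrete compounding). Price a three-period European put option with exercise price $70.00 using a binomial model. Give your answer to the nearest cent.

$6.99

Risk-neutral probability p = (1 + 0.06 − 0.8)/(1.25 − 0.8) = 0.2600/0.4500 = 0.5778
Terminal stock prices: S_uuu = 127, S_uud = 81.25, S_udd = 52, S_ddd = 33.28
Terminal payoffs (K − S): max(-56.95, 0) = 0, max(-11.25, 0) = 0, max(18, 0) = 18, max(36.72, 0) = 36.72
Node uu (S = 101.6): V_uu = 1/1.06·[0.5778·0.0000 + 0.4222·0.0000] = 0.0000
Node ud (S = 65): V_ud = 1/1.06·[0.5778·0.0000 + 0.4222·18.0000] = 7.1698
Node dd (S = 41.6): V_dd = 1/1.06·[0.5778·18.0000 + 0.4222·36.7200] = 24.4377
Node u (S = 81.25): V_u = 1/1.06·[0.5778·0.0000 + 0.4222·7.1698] = 2.8559
Node d (S = 52): V_d = 1/1.06·[0.5778·7.1698 + 0.4222·24.4377] = 13.6422
Node 0 (S = 65): V_0 = 1/1.06·[0.5778·2.8559 + 0.4222·13.6422] = 6.9907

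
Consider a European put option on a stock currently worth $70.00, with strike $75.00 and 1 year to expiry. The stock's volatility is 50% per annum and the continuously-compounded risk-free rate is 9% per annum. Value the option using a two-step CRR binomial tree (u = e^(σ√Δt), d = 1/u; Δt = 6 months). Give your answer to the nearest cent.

CRR parameters: u = e^(σ√Δt) = e^(0.5·√0.5) = 1.4241, d = 1/u = 0.7022
Per-period rate: rΔt = 0.09·0.5 = 0.045, so R = e^0.045 = 1.0460
Risk-neutral probability p = (e^0.045 − 0.7022)/(1.4241 − 0.7022) = 0.3438/0.7219 = 0.4763
Terminal stock prices: S_uu = 142, S_ud = 70, S_dd = 34.51
Terminal payoffs (K − S): max(-66.97, 0) = 0, max(5, 0) = 5, max(40.49, 0) = 40.49
Node u (S = 99.69): V_u = e^(−0.045)·[0.4763·0.0000 + 0.5237·5.0000] = 2.5034
Node d (S = 49.15): V_d = e^(−0.045)·[0.4763·5.0000 + 0.5237·40.4852] = 22.5466
Node 0 (S = 70): V_0 = e^(−0.045)·[0.4763·2.5034 + 0.5237·22.5466] = 12.4284

$12.43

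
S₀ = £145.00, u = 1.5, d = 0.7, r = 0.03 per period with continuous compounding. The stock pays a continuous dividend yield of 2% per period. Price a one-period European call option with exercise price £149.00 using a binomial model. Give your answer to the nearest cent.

Per-period risk-free factor R = e^0.03 = 1.0305; dividend-adjusted growth = e^(0.03−0.02) = 1.0101.
Risk-neutral probability p = (1.0101 − 0.7)/(1.5 − 0.7) = 0.3101/0.8000 = 0.3876
Terminal stock prices: S_u = 217.5, S_d = 101.5
Terminal payoffs (S − K): max(68.5, 0) = 68.5, max(-47.5, 0) = 0
Node 0 (S = 145): V_0 = e^(−0.03)·[0.3876·68.5000 + 0.6124·0.0000] = 25.7634

£25.76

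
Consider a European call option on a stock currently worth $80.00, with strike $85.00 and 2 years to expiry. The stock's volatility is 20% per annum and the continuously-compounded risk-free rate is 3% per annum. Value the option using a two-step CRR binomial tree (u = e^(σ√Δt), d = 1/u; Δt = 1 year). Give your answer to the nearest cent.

CRR parameters: u = e^(σ√Δt) = e^(0.2·√1) = 1.2214, d = 1/u = 0.8187
Per-period rate: rΔt = 0.03·1 = 0.03, so R = e^0.03 = 1.0305
Risk-neutral probability p = (e^0.03 − 0.8187)/(1.2214 − 0.8187) = 0.2117/0.4027 = 0.5258
Terminal stock prices: S_uu = 119.3, S_ud = 80, S_dd = 53.63
Terminal payoffs (S − K): max(34.35, 0) = 34.35, max(-5, 0) = 0, max(-31.37, 0) = 0
Node u (S = 97.71): V_u = e^(−0.03)·[0.5258·34.3460 + 0.4742·0.0000] = 17.5253
Node d (S = 65.5): V_d = e^(−0.03)·[0.5258·0.0000 + 0.4742·0.0000] = 0.0000
Node 0 (S = 80): V_0 = e^(−0.03)·[0.5258·17.5253 + 0.4742·0.0000] = 8.9424

$8.94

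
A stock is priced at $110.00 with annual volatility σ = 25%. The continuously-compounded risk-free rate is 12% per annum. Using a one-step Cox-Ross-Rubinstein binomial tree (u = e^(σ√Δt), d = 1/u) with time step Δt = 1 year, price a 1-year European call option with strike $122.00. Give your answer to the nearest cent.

$11.78

CRR parameters: u = e^(σ√Δt) = e^(0.25·√1) = 1.2840, d = 1/u = 0.7788
Per-period rate: rΔt = 0.12·1 = 0.12, so R = e^0.12 = 1.1275
Risk-neutral probability p = (e^0.12 − 0.7788)/(1.2840 − 0.7788) = 0.3487/0.5052 = 0.6902
Terminal stock prices: S_u = 141.2, S_d = 85.67
Terminal payoffs (S − K): max(19.24, 0) = 19.24, max(-36.33, 0) = 0
Node 0 (S = 110): V_0 = e^(−0.12)·[0.6902·19.2428 + 0.3098·0.0000] = 11.7792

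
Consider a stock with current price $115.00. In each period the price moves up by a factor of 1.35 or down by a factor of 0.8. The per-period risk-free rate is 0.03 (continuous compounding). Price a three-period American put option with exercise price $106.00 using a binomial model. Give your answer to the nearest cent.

$12.02

Risk-neutral probability p = (e^0.03 − 0.8)/(1.35 − 0.8) = 0.2305/0.5500 = 0.4190
Terminal stock prices: S_uuu = 282.9, S_uud = 167.7, S_udd = 99.36, S_ddd = 58.88
Terminal payoffs (K − S): max(-176.9, 0) = 0, max(-61.67, 0) = 0, max(6.64, 0) = 6.64, max(47.12, 0) = 47.12
Node uu (S = 209.6): continuation = e^(−0.03)·[0.4190·0.0000 + 0.5810·0.0000] = 0.0000; exercise value = 0.0000 ≤ continuation, so V_uu = 0.0000
Node ud (S = 124.2): continuation = e^(−0.03)·[0.4190·0.0000 + 0.5810·6.6400] = 3.7438; exercise value = 0.0000 ≤ continuation, so V_ud = 3.7438
Node dd (S = 73.6): continuation = e^(−0.03)·[0.4190·6.6400 + 0.5810·47.1200] = 29.2672; exercise value = 32.4000 > continuation, so V_dd = 32.4000 (exercise)
Node u (S = 155.2): continuation = e^(−0.03)·[0.4190·0.0000 + 0.5810·3.7438] = 2.1108; exercise value = 0.0000 ≤ continuation, so V_u = 2.1108
Node d (S = 92): continuation = e^(−0.03)·[0.4190·3.7438 + 0.5810·32.4000] = 19.7901; exercise value = 14.0000 ≤ continuation, so V_d = 19.7901
Node 0 (S = 115): continuation = e^(−0.03)·[0.4190·2.1108 + 0.5810·19.7901] = 12.0164; exercise value = 0.0000 ≤ continuation, so V_0 = 12.0164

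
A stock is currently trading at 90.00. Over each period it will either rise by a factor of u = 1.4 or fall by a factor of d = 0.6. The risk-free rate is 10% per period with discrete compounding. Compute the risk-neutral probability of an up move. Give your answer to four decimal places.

Risk-neutral probability p = (1 + 0.1 − 0.6)/(1.4 − 0.6) = 0.5000/0.8000 = 0.6250

p = 0.6250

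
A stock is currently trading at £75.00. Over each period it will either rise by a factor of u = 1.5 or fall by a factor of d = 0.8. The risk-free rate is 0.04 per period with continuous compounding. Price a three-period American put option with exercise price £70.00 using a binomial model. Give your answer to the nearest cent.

£8.74

Risk-neutral probability p = (e^0.04 − 0.8)/(1.5 − 0.8) = 0.2408/0.7000 = 0.3440
Terminal stock prices: S_uuu = 253.1, S_uud = 135, S_udd = 72, S_ddd = 38.4
Terminal payoffs (K − S): max(-183.1, 0) = 0, max(-65, 0) = 0, max(-2, 0) = 0, max(31.6, 0) = 31.6
Node uu (S = 168.8): continuation = e^(−0.04)·[0.3440·0.0000 + 0.6560·0.0000] = 0.0000; exercise value = 0.0000 ≤ continuation, so V_uu = 0.0000
Node ud (S = 90): continuation = e^(−0.04)·[0.3440·0.0000 + 0.6560·0.0000] = 0.0000; exercise value = 0.0000 ≤ continuation, so V_ud = 0.0000
Node dd (S = 48): continuation = e^(−0.04)·[0.3440·0.0000 + 0.6560·31.6000] = 19.9163; exercise value = 22.0000 > continuation, so V_dd = 22.0000 (exercise)
Node u (S = 112.5): continuation = e^(−0.04)·[0.3440·0.0000 + 0.6560·0.0000] = 0.0000; exercise value = 0.0000 ≤ continuation, so V_u = 0.0000
Node d (S = 60): continuation = e^(−0.04)·[0.3440·0.0000 + 0.6560·22.0000] = 13.8658; exercise value = 10.0000 ≤ continuation, so V_d = 13.8658
Node 0 (S = 75): continuation = e^(−0.04)·[0.3440·0.0000 + 0.6560·13.8658] = 8.7391; exercise value = 0.0000 ≤ continuation, so V_0 = 8.7391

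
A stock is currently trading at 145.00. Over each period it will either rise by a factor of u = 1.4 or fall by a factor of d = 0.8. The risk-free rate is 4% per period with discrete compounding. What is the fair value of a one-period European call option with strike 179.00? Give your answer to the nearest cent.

Risk-neutral probability p = (1 + 0.04 − 0.8)/(1.4 − 0.8) = 0.2400/0.6000 = 0.4000
Terminal stock prices: S_u = 203, S_d = 116
Terminal payoffs (S − K): max(24, 0) = 24, max(-63, 0) = 0
Node 0 (S = 145): V_0 = 1/1.04·[0.4000·24.0000 + 0.6000·0.0000] = 9.2308

9.23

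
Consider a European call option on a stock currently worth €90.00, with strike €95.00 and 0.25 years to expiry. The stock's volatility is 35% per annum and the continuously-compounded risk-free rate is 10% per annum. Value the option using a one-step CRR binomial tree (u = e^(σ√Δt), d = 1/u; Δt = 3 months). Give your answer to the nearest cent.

CRR parameters: u = e^(σ√Δt) = e^(0.35·√0.25) = 1.1912, d = 1/u = 0.8395
Per-period rate: rΔt = 0.1·0.25 = 0.025, so R = e^0.025 = 1.0253
Risk-neutral probability p = (e^0.025 − 0.8395)/(1.1912 − 0.8395) = 0.1859/0.3518 = 0.5283
Terminal stock prices: S_u = 107.2, S_d = 75.55
Terminal payoffs (S − K): max(12.21, 0) = 12.21, max(-19.45, 0) = 0
Node 0 (S = 90): V_0 = e^(−0.025)·[0.5283·12.2122 + 0.4717·0.0000] = 6.2927

€6.29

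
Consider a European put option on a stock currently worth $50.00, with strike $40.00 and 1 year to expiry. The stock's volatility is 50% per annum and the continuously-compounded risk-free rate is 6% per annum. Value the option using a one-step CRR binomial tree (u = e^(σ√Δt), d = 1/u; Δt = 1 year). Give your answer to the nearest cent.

$5.13

CRR parameters: u = e^(σ√Δt) = e^(0.5·√1) = 1.6487, d = 1/u = 0.6065
Per-period rate: rΔt = 0.06·1 = 0.06, so R = e^0.06 = 1.0618
Risk-neutral probability p = (e^0.06 − 0.6065)/(1.6487 − 0.6065) = 0.4553/1.0422 = 0.4369
Terminal stock prices: S_u = 82.44, S_d = 30.33
Terminal payoffs (K − S): max(-42.44, 0) = 0, max(9.673, 0) = 9.673
Node 0 (S = 50): V_0 = e^(−0.06)·[0.4369·0.0000 + 0.5631·9.6735] = 5.1302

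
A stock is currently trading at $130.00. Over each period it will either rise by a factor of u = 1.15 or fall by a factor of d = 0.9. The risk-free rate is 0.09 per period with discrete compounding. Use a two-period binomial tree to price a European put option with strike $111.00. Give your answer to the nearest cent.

$0.28

Risk-neutral probability p = (1 + 0.09 − 0.9)/(1.15 − 0.9) = 0.1900/0.2500 = 0.7600
Terminal stock prices: S_uu = 171.9, S_ud = 134.6, S_dd = 105.3
Terminal payoffs (K − S): max(-60.92, 0) = 0, max(-23.55, 0) = 0, max(5.7, 0) = 5.7
Node u (S = 149.5): V_u = 1/1.09·[0.7600·0.0000 + 0.2400·0.0000] = 0.0000
Node d (S = 117): V_d = 1/1.09·[0.7600·0.0000 + 0.2400·5.7000] = 1.2550
Node 0 (S = 130): V_0 = 1/1.09·[0.7600·0.0000 + 0.2400·1.2550] = 0.2763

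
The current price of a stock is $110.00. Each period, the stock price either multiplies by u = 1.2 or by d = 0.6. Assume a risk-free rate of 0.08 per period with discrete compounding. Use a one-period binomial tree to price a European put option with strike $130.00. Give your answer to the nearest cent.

$11.85

Risk-neutral probability p = (1 + 0.08 − 0.6)/(1.2 − 0.6) = 0.4800/0.6000 = 0.8000
Terminal stock prices: S_u = 132, S_d = 66
Terminal payoffs (K − S): max(-2, 0) = 0, max(64, 0) = 64
Node 0 (S = 110): V_0 = 1/1.08·[0.8000·0.0000 + 0.2000·64.0000] = 11.8519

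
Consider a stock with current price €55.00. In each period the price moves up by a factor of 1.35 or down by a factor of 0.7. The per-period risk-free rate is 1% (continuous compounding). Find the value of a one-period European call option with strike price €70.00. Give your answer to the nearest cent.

€2.01

Risk-neutral probability p = (e^0.01 − 0.7)/(1.35 − 0.7) = 0.3101/0.6500 = 0.4770
Terminal stock prices: S_u = 74.25, S_d = 38.5
Terminal payoffs (S − K): max(4.25, 0) = 4.25, max(-31.5, 0) = 0
Node 0 (S = 55): V_0 = e^(−0.01)·[0.4770·4.2500 + 0.5230·0.0000] = 2.0071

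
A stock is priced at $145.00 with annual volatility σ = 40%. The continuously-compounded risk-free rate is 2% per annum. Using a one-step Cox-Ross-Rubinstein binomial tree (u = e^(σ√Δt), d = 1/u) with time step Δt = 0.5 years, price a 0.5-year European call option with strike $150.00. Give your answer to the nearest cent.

$18.78

CRR parameters: u = e^(σ√Δt) = e^(0.4·√0.5) = 1.3269, d = 1/u = 0.7536
Per-period rate: rΔt = 0.02·0.5 = 0.01, so R = e^0.01 = 1.0101
Risk-neutral probability p = (e^0.01 − 0.7536)/(1.3269 − 0.7536) = 0.2564/0.5733 = 0.4473
Terminal stock prices: S_u = 192.4, S_d = 109.3
Terminal payoffs (S − K): max(42.4, 0) = 42.4, max(-40.72, 0) = 0
Node 0 (S = 145): V_0 = e^(−0.01)·[0.4473·42.4000 + 0.5527·0.0000] = 18.7763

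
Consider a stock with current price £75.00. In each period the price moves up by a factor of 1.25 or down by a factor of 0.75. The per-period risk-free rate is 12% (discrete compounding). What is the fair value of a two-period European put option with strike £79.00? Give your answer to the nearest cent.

£4.65

Risk-neutral probability p = (1 + 0.12 − 0.75)/(1.25 − 0.75) = 0.3700/0.5000 = 0.7400
Terminal stock prices: S_uu = 117.2, S_ud = 70.31, S_dd = 42.19
Terminal payoffs (K − S): max(-38.19, 0) = 0, max(8.688, 0) = 8.688, max(36.81, 0) = 36.81
Node u (S = 93.75): V_u = 1/1.12·[0.7400·0.0000 + 0.2600·8.6875] = 2.0167
Node d (S = 56.25): V_d = 1/1.12·[0.7400·8.6875 + 0.2600·36.8125] = 14.2857
Node 0 (S = 75): V_0 = 1/1.12·[0.7400·2.0167 + 0.2600·14.2857] = 4.6488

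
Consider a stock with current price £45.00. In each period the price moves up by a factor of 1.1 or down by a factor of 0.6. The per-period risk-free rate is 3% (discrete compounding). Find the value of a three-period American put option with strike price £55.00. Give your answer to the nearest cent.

Risk-neutral probability p = (1 + 0.03 − 0.6)/(1.1 − 0.6) = 0.4300/0.5000 = 0.8600
Terminal stock prices: S_uuu = 59.9, S_uud = 32.67, S_udd = 17.82, S_ddd = 9.72
Terminal payoffs (K − S): max(-4.895, 0) = 0, max(22.33, 0) = 22.33, max(37.18, 0) = 37.18, max(45.28, 0) = 45.28
Node uu (S = 54.45): continuation = 1/1.03·[0.8600·0.0000 + 0.1400·22.3300] = 3.0351; exercise value = 0.5500 ≤ continuation, so V_uu = 3.0351
Node ud (S = 29.7): continuation = 1/1.03·[0.8600·22.3300 + 0.1400·37.1800] = 23.6981; exercise value = 25.3000 > continuation, so V_ud = 25.3000 (exercise)
Node dd (S = 16.2): continuation = 1/1.03·[0.8600·37.1800 + 0.1400·45.2800] = 37.1981; exercise value = 38.8000 > continuation, so V_dd = 38.8000 (exercise)
Node u (S = 49.5): continuation = 1/1.03·[0.8600·3.0351 + 0.1400·25.3000] = 5.9730; exercise value = 5.5000 ≤ continuation, so V_u = 5.9730
Node d (S = 27): continuation = 1/1.03·[0.8600·25.3000 + 0.1400·38.8000] = 26.3981; exercise value = 28.0000 > continuation, so V_d = 28.0000 (exercise)
Node 0 (S = 45): continuation = 1/1.03·[0.8600·5.9730 + 0.1400·28.0000] = 8.7930; exercise value = 10.0000 > continuation, so V_0 = 10.0000 (exercise)

£10.00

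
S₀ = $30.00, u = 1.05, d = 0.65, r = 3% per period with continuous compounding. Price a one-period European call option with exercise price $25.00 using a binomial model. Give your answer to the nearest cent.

$6.00

Risk-neutral probability p = (e^0.03 − 0.65)/(1.05 − 0.65) = 0.3805/0.4000 = 0.9511
Terminal stock prices: S_u = 31.5, S_d = 19.5
Terminal payoffs (S − K): max(6.5, 0) = 6.5, max(-5.5, 0) = 0
Node 0 (S = 30): V_0 = e^(−0.03)·[0.9511·6.5000 + 0.0489·0.0000] = 5.9997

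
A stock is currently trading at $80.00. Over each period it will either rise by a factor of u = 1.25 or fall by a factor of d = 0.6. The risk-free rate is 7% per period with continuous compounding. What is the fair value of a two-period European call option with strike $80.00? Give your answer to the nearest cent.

Risk-neutral probability p = (e^0.07 − 0.6)/(1.25 − 0.6) = 0.4725/0.6500 = 0.7269
Terminal stock prices: S_uu = 125, S_ud = 60, S_dd = 28.8
Terminal payoffs (S − K): max(45, 0) = 45, max(-20, 0) = 0, max(-51.2, 0) = 0
Node u (S = 100): V_u = e^(−0.07)·[0.7269·45.0000 + 0.2731·0.0000] = 30.5006
Node d (S = 48): V_d = e^(−0.07)·[0.7269·0.0000 + 0.2731·0.0000] = 0.0000
Node 0 (S = 80): V_0 = e^(−0.07)·[0.7269·30.5006 + 0.2731·0.0000] = 20.6730

$20.67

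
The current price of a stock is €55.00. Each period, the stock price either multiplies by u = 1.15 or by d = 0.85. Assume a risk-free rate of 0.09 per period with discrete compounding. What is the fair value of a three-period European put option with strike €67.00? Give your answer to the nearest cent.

Risk-neutral probability p = (1 + 0.09 − 0.85)/(1.15 − 0.85) = 0.2400/0.3000 = 0.8000
Terminal stock prices: S_uuu = 83.65, S_uud = 61.83, S_udd = 45.7, S_ddd = 33.78
Terminal payoffs (K − S): max(-16.65, 0) = 0, max(5.173, 0) = 5.173, max(21.3, 0) = 21.3, max(33.22, 0) = 33.22
Node uu (S = 72.74): V_uu = 1/1.09·[0.8000·0.0000 + 0.2000·5.1731] = 0.9492
Node ud (S = 53.76): V_ud = 1/1.09·[0.8000·5.1731 + 0.2000·21.3019] = 7.7054
Node dd (S = 39.74): V_dd = 1/1.09·[0.8000·21.3019 + 0.2000·33.2231] = 21.7304
Node u (S = 63.25): V_u = 1/1.09·[0.8000·0.9492 + 0.2000·7.7054] = 2.1105
Node d (S = 46.75): V_d = 1/1.09·[0.8000·7.7054 + 0.2000·21.7304] = 9.6426
Node 0 (S = 55): V_0 = 1/1.09·[0.8000·2.1105 + 0.2000·9.6426] = 3.3183

€3.32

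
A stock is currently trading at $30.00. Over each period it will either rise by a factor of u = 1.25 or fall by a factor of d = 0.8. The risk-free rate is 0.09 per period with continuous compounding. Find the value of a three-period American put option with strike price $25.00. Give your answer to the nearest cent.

$0.70

Risk-neutral probability p = (e^0.09 − 0.8)/(1.25 − 0.8) = 0.2942/0.4500 = 0.6537
Terminal stock prices: S_uuu = 58.59, S_uud = 37.5, S_udd = 24, S_ddd = 15.36
Terminal payoffs (K − S): max(-33.59, 0) = 0, max(-12.5, 0) = 0, max(1, 0) = 1, max(9.64, 0) = 9.64
Node uu (S = 46.88): continuation = e^(−0.09)·[0.6537·0.0000 + 0.3463·0.0000] = 0.0000; exercise value = 0.0000 ≤ continuation, so V_uu = 0.0000
Node ud (S = 30): continuation = e^(−0.09)·[0.6537·0.0000 + 0.3463·1.0000] = 0.3165; exercise value = 0.0000 ≤ continuation, so V_ud = 0.3165
Node dd (S = 19.2): continuation = e^(−0.09)·[0.6537·1.0000 + 0.3463·9.6400] = 3.6483; exercise value = 5.8000 > continuation, so V_dd = 5.8000 (exercise)
Node u (S = 37.5): continuation = e^(−0.09)·[0.6537·0.0000 + 0.3463·0.3165] = 0.1002; exercise value = 0.0000 ≤ continuation, so V_u = 0.1002
Node d (S = 24): continuation = e^(−0.09)·[0.6537·0.3165 + 0.3463·5.8000] = 2.0246; exercise value = 1.0000 ≤ continuation, so V_d = 2.0246
Node 0 (S = 30): continuation = e^(−0.09)·[0.6537·0.1002 + 0.3463·2.0246] = 0.7006; exercise value = 0.0000 ≤ continuation, so V_0 = 0.7006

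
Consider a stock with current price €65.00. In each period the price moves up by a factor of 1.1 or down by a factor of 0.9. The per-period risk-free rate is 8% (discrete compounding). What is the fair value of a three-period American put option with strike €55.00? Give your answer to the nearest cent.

Risk-neutral probability p = (1 + 0.08 − 0.9)/(1.1 − 0.9) = 0.1800/0.2000 = 0.9000
Terminal stock prices: S_uuu = 86.52, S_uud = 70.79, S_udd = 57.92, S_ddd = 47.39
Terminal payoffs (K − S): max(-31.52, 0) = 0, max(-15.79, 0) = 0, max(-2.915, 0) = 0, max(7.615, 0) = 7.615
Node uu (S = 78.65): continuation = 1/1.08·[0.9000·0.0000 + 0.1000·0.0000] = 0.0000; exercise value = 0.0000 ≤ continuation, so V_uu = 0.0000
Node ud (S = 64.35): continuation = 1/1.08·[0.9000·0.0000 + 0.1000·0.0000] = 0.0000; exercise value = 0.0000 ≤ continuation, so V_ud = 0.0000
Node dd (S = 52.65): continuation = 1/1.08·[0.9000·0.0000 + 0.1000·7.6150] = 0.7051; exercise value = 2.3500 > continuation, so V_dd = 2.3500 (exercise)
Node u (S = 71.5): continuation = 1/1.08·[0.9000·0.0000 + 0.1000·0.0000] = 0.0000; exercise value = 0.0000 ≤ continuation, so V_u = 0.0000
Node d (S = 58.5): continuation = 1/1.08·[0.9000·0.0000 + 0.1000·2.3500] = 0.2176; exercise value = 0.0000 ≤ continuation, so V_d = 0.2176
Node 0 (S = 65): continuation = 1/1.08·[0.9000·0.0000 + 0.1000·0.2176] = 0.0201; exercise value = 0.0000 ≤ continuation, so V_0 = 0.0201

€0.02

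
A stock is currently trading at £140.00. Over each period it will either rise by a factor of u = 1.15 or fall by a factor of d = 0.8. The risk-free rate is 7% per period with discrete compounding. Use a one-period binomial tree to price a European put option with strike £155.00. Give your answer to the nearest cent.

Risk-neutral probability p = (1 + 0.07 − 0.8)/(1.15 − 0.8) = 0.2700/0.3500 = 0.7714
Terminal stock prices: S_u = 161, S_d = 112
Terminal payoffs (K − S): max(-6, 0) = 0, max(43, 0) = 43
Node 0 (S = 140): V_0 = 1/1.07·[0.7714·0.0000 + 0.2286·43.0000] = 9.1856

£9.19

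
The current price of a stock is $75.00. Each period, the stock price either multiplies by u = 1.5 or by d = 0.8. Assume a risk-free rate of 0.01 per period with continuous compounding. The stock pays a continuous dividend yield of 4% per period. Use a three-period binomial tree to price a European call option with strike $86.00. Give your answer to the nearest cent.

$8.74

Per-period risk-free factor R = e^0.01 = 1.0101; dividend-adjusted growth = e^(0.01−0.04) = 0.9704.
Risk-neutral probability p = (0.9704 − 0.8)/(1.5 − 0.8) = 0.1704/0.7000 = 0.2435
Terminal stock prices: S_uuu = 253.1, S_uud = 135, S_udd = 72, S_ddd = 38.4
Terminal payoffs (S − K): max(167.1, 0) = 167.1, max(49, 0) = 49, max(-14, 0) = 0, max(-47.6, 0) = 0
Node uu (S = 168.8): V_uu = e^(−0.01)·[0.2435·167.1250 + 0.7565·49.0000] = 76.9889
Node ud (S = 90): V_ud = e^(−0.01)·[0.2435·49.0000 + 0.7565·0.0000] = 11.8125
Node dd (S = 48): V_dd = e^(−0.01)·[0.2435·0.0000 + 0.7565·0.0000] = 0.0000
Node u (S = 112.5): V_u = e^(−0.01)·[0.2435·76.9889 + 0.7565·11.8125] = 27.4071
Node d (S = 60): V_d = e^(−0.01)·[0.2435·11.8125 + 0.7565·0.0000] = 2.8476
Node 0 (S = 75): V_0 = e^(−0.01)·[0.2435·27.4071 + 0.7565·2.8476] = 8.7399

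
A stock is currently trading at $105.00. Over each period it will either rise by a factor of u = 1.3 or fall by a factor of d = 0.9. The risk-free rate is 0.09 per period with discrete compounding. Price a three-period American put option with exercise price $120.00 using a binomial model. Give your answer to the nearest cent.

$15.00

Risk-neutral probability p = (1 + 0.09 − 0.9)/(1.3 − 0.9) = 0.1900/0.4000 = 0.4750
Terminal stock prices: S_uuu = 230.7, S_uud = 159.7, S_udd = 110.6, S_ddd = 76.55
Terminal payoffs (K − S): max(-110.7, 0) = 0, max(-39.71, 0) = 0, max(9.435, 0) = 9.435, max(43.45, 0) = 43.45
Node uu (S = 177.5): continuation = 1/1.09·[0.4750·0.0000 + 0.5250·0.0000] = 0.0000; exercise value = 0.0000 ≤ continuation, so V_uu = 0.0000
Node ud (S = 122.9): continuation = 1/1.09·[0.4750·0.0000 + 0.5250·9.4350] = 4.5444; exercise value = 0.0000 ≤ continuation, so V_ud = 4.5444
Node dd (S = 85.05): continuation = 1/1.09·[0.4750·9.4350 + 0.5250·43.4550] = 25.0417; exercise value = 34.9500 > continuation, so V_dd = 34.9500 (exercise)
Node u (S = 136.5): continuation = 1/1.09·[0.4750·0.0000 + 0.5250·4.5444] = 2.1888; exercise value = 0.0000 ≤ continuation, so V_u = 2.1888
Node d (S = 94.5): continuation = 1/1.09·[0.4750·4.5444 + 0.5250·34.9500] = 18.8141; exercise value = 25.5000 > continuation, so V_d = 25.5000 (exercise)
Node 0 (S = 105): continuation = 1/1.09·[0.4750·2.1888 + 0.5250·25.5000] = 13.2359; exercise value = 15.0000 > continuation, so V_0 = 15.0000 (exercise)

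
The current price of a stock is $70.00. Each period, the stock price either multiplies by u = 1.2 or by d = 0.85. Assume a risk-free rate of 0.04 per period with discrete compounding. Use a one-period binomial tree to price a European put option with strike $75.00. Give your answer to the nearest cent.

$6.81

Risk-neutral probability p = (1 + 0.04 − 0.85)/(1.2 − 0.85) = 0.1900/0.3500 = 0.5429
Terminal stock prices: S_u = 84, S_d = 59.5
Terminal payoffs (K − S): max(-9, 0) = 0, max(15.5, 0) = 15.5
Node 0 (S = 70): V_0 = 1/1.04·[0.5429·0.0000 + 0.4571·15.5000] = 6.8132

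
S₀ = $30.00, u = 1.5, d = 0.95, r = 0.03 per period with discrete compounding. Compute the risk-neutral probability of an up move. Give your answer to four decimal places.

p = 0.1455

Risk-neutral probability p = (1 + 0.03 − 0.95)/(1.5 − 0.95) = 0.0800/0.5500 = 0.1455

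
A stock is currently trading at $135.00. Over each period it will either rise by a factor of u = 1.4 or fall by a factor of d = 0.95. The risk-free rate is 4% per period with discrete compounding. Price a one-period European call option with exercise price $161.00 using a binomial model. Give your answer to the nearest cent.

Risk-neutral probability p = (1 + 0.04 − 0.95)/(1.4 − 0.95) = 0.0900/0.4500 = 0.2000
Terminal stock prices: S_u = 189, S_d = 128.2
Terminal payoffs (S − K): max(28, 0) = 28, max(-32.75, 0) = 0
Node 0 (S = 135): V_0 = 1/1.04·[0.2000·28.0000 + 0.8000·0.0000] = 5.3846

$5.38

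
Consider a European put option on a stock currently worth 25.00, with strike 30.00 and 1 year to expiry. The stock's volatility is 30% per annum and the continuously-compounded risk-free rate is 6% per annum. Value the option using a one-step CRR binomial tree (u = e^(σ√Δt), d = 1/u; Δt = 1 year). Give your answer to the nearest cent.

5.11

CRR parameters: u = e^(σ√Δt) = e^(0.3·√1) = 1.3499, d = 1/u = 0.7408
Per-period rate: rΔt = 0.06·1 = 0.06, so R = e^0.06 = 1.0618
Risk-neutral probability p = (e^0.06 − 0.7408)/(1.3499 − 0.7408) = 0.3210/0.6090 = 0.5271
Terminal stock prices: S_u = 33.75, S_d = 18.52
Terminal payoffs (K − S): max(-3.746, 0) = 0, max(11.48, 0) = 11.48
Node 0 (S = 25): V_0 = e^(−0.06)·[0.5271·0.0000 + 0.4729·11.4795] = 5.1127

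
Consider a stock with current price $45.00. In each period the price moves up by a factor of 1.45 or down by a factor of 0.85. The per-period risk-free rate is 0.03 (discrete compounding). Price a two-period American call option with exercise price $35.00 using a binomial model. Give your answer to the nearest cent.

$13.16

Risk-neutral probability p = (1 + 0.03 − 0.85)/(1.45 − 0.85) = 0.1800/0.6000 = 0.3000
Terminal stock prices: S_uu = 94.61, S_ud = 55.46, S_dd = 32.51
Terminal payoffs (S − K): max(59.61, 0) = 59.61, max(20.46, 0) = 20.46, max(-2.488, 0) = 0
Node u (S = 65.25): continuation = 1/1.03·[0.3000·59.6125 + 0.7000·20.4625] = 31.2694; exercise value = 30.2500 ≤ continuation, so V_u = 31.2694
Node d (S = 38.25): continuation = 1/1.03·[0.3000·20.4625 + 0.7000·0.0000] = 5.9600; exercise value = 3.2500 ≤ continuation, so V_d = 5.9600
Node 0 (S = 45): continuation = 1/1.03·[0.3000·31.2694 + 0.7000·5.9600] = 13.1580; exercise value = 10.0000 ≤ continuation, so V_0 = 13.1580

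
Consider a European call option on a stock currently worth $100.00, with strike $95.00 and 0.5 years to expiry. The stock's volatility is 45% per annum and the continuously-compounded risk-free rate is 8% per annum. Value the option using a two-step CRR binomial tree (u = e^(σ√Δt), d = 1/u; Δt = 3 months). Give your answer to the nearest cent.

$16.58

CRR parameters: u = e^(σ√Δt) = e^(0.45·√0.25) = 1.2523, d = 1/u = 0.7985
Per-period rate: rΔt = 0.08·0.25 = 0.02, so R = e^0.02 = 1.0202
Risk-neutral probability p = (e^0.02 − 0.7985)/(1.2523 − 0.7985) = 0.2217/0.4538 = 0.4885
Terminal stock prices: S_uu = 156.8, S_ud = 100, S_dd = 63.76
Terminal payoffs (S − K): max(61.83, 0) = 61.83, max(5, 0) = 5, max(-31.24, 0) = 0
Node u (S = 125.2): V_u = e^(−0.02)·[0.4885·61.8312 + 0.5115·5.0000] = 32.1134
Node d (S = 79.85): V_d = e^(−0.02)·[0.4885·5.0000 + 0.5115·0.0000] = 2.3941
Node 0 (S = 100): V_0 = e^(−0.02)·[0.4885·32.1134 + 0.5115·2.3941] = 16.5772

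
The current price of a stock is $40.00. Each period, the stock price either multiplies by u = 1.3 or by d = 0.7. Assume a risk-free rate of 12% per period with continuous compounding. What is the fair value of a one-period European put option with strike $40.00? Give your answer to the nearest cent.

$3.06

Risk-neutral probability p = (e^0.12 − 0.7)/(1.3 − 0.7) = 0.4275/0.6000 = 0.7125
Terminal stock prices: S_u = 52, S_d = 28
Terminal payoffs (K − S): max(-12, 0) = 0, max(12, 0) = 12
Node 0 (S = 40): V_0 = e^(−0.12)·[0.7125·0.0000 + 0.2875·12.0000] = 3.0599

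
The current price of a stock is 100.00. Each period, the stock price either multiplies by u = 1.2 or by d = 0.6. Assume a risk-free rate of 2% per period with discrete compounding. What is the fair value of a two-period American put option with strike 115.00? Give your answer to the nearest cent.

24.86

Risk-neutral probability p = (1 + 0.02 − 0.6)/(1.2 − 0.6) = 0.4200/0.6000 = 0.7000
Terminal stock prices: S_uu = 144, S_ud = 72, S_dd = 36
Terminal payoffs (K − S): max(-29, 0) = 0, max(43, 0) = 43, max(79, 0) = 79
Node u (S = 120): continuation = 1/1.02·[0.7000·0.0000 + 0.3000·43.0000] = 12.6471; exercise value = 0.0000 ≤ continuation, so V_u = 12.6471
Node d (S = 60): continuation = 1/1.02·[0.7000·43.0000 + 0.3000·79.0000] = 52.7451; exercise value = 55.0000 > continuation, so V_d = 55.0000 (exercise)
Node 0 (S = 100): continuation = 1/1.02·[0.7000·12.6471 + 0.3000·55.0000] = 24.8558; exercise value = 15.0000 ≤ continuation, so V_0 = 24.8558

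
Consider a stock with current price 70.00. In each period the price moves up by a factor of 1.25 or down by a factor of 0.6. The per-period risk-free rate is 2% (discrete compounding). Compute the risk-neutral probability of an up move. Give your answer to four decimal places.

p = 0.6462

Risk-neutral probability p = (1 + 0.02 − 0.6)/(1.25 − 0.6) = 0.4200/0.6500 = 0.6462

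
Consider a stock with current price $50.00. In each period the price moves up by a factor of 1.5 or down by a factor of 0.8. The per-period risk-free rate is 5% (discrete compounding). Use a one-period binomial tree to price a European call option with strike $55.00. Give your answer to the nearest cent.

$6.80

Risk-neutral probability p = (1 + 0.05 − 0.8)/(1.5 − 0.8) = 0.2500/0.7000 = 0.3571
Terminal stock prices: S_u = 75, S_d = 40
Terminal payoffs (S − K): max(20, 0) = 20, max(-15, 0) = 0
Node 0 (S = 50): V_0 = 1/1.05·[0.3571·20.0000 + 0.6429·0.0000] = 6.8027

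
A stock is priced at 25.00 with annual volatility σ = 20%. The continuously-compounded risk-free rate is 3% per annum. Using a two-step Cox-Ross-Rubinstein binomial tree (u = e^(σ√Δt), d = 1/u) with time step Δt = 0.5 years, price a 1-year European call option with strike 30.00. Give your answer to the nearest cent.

CRR parameters: u = e^(σ√Δt) = e^(0.2·√0.5) = 1.1519, d = 1/u = 0.8681
Per-period rate: rΔt = 0.03·0.5 = 0.015, so R = e^0.015 = 1.0151
Risk-neutral probability p = (e^0.015 − 0.8681)/(1.1519 − 0.8681) = 0.1470/0.2838 = 0.5180
Terminal stock prices: S_uu = 33.17, S_ud = 25, S_dd = 18.84
Terminal payoffs (S − K): max(3.172, 0) = 3.172, max(-5, 0) = 0, max(-11.16, 0) = 0
Node u (S = 28.8): V_u = e^(−0.015)·[0.5180·3.1724 + 0.4820·0.0000] = 1.6187
Node d (S = 21.7): V_d = e^(−0.015)·[0.5180·0.0000 + 0.4820·0.0000] = 0.0000
Node 0 (S = 25): V_0 = e^(−0.015)·[0.5180·1.6187 + 0.4820·0.0000] = 0.8259

0.83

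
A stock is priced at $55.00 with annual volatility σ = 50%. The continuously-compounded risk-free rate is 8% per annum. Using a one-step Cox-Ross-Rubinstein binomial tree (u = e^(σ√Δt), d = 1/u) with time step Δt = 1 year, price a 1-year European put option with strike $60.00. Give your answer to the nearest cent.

$13.34

CRR parameters: u = e^(σ√Δt) = e^(0.5·√1) = 1.6487, d = 1/u = 0.6065
Per-period rate: rΔt = 0.08·1 = 0.08, so R = e^0.08 = 1.0833
Risk-neutral probability p = (e^0.08 − 0.6065)/(1.6487 − 0.6065) = 0.4768/1.0422 = 0.4575
Terminal stock prices: S_u = 90.68, S_d = 33.36
Terminal payoffs (K − S): max(-30.68, 0) = 0, max(26.64, 0) = 26.64
Node 0 (S = 55): V_0 = e^(−0.08)·[0.4575·0.0000 + 0.5425·26.6408] = 13.3426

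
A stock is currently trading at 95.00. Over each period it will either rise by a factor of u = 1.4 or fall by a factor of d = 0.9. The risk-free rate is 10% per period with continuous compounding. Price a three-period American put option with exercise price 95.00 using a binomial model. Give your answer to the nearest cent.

5.14

Risk-neutral probability p = (e^0.1 − 0.9)/(1.4 − 0.9) = 0.2052/0.5000 = 0.4103
Terminal stock prices: S_uuu = 260.7, S_uud = 167.6, S_udd = 107.7, S_ddd = 69.26
Terminal payoffs (K − S): max(-165.7, 0) = 0, max(-72.58, 0) = 0, max(-12.73, 0) = 0, max(25.74, 0) = 25.74
Node uu (S = 186.2): continuation = e^(−0.1)·[0.4103·0.0000 + 0.5897·0.0000] = 0.0000; exercise value = 0.0000 ≤ continuation, so V_uu = 0.0000
Node ud (S = 119.7): continuation = e^(−0.1)·[0.4103·0.0000 + 0.5897·0.0000] = 0.0000; exercise value = 0.0000 ≤ continuation, so V_ud = 0.0000
Node dd (S = 76.95): continuation = e^(−0.1)·[0.4103·0.0000 + 0.5897·25.7450] = 13.7361; exercise value = 18.0500 > continuation, so V_dd = 18.0500 (exercise)
Node u (S = 133): continuation = e^(−0.1)·[0.4103·0.0000 + 0.5897·0.0000] = 0.0000; exercise value = 0.0000 ≤ continuation, so V_u = 0.0000
Node d (S = 85.5): continuation = e^(−0.1)·[0.4103·0.0000 + 0.5897·18.0500] = 9.6305; exercise value = 9.5000 ≤ continuation, so V_d = 9.6305
Node 0 (S = 95): continuation = e^(−0.1)·[0.4103·0.0000 + 0.5897·9.6305] = 5.1383; exercise value = 0.0000 ≤ continuation, so V_0 = 5.1383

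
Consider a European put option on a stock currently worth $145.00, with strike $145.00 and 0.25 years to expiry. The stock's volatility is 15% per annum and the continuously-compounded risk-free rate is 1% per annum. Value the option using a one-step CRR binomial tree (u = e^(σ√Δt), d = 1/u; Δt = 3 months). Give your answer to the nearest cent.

CRR parameters: u = e^(σ√Δt) = e^(0.15·√0.25) = 1.0779, d = 1/u = 0.9277
Per-period rate: rΔt = 0.01·0.25 = 0.0025, so R = e^0.0025 = 1.0025
Risk-neutral probability p = (e^0.0025 − 0.9277)/(1.0779 − 0.9277) = 0.0748/0.1501 = 0.4979
Terminal stock prices: S_u = 156.3, S_d = 134.5
Terminal payoffs (K − S): max(-11.29, 0) = 0, max(10.48, 0) = 10.48
Node 0 (S = 145): V_0 = e^(−0.0025)·[0.4979·0.0000 + 0.5021·10.4772] = 5.2471

$5.25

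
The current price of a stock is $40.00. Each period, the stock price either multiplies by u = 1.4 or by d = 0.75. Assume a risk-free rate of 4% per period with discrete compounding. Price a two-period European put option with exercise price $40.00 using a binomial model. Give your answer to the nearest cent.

$4.96

Risk-neutral probability p = (1 + 0.04 − 0.75)/(1.4 − 0.75) = 0.2900/0.6500 = 0.4462
Terminal stock prices: S_uu = 78.4, S_ud = 42, S_dd = 22.5
Terminal payoffs (K − S): max(-38.4, 0) = 0, max(-2, 0) = 0, max(17.5, 0) = 17.5
Node u (S = 56): V_u = 1/1.04·[0.4462·0.0000 + 0.5538·0.0000] = 0.0000
Node d (S = 30): V_d = 1/1.04·[0.4462·0.0000 + 0.5538·17.5000] = 9.3195
Node 0 (S = 40): V_0 = 1/1.04·[0.4462·0.0000 + 0.5538·9.3195] = 4.9631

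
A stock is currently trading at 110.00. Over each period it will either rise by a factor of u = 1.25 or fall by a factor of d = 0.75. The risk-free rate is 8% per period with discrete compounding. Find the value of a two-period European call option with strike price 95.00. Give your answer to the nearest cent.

31.84

Risk-neutral probability p = (1 + 0.08 − 0.75)/(1.25 − 0.75) = 0.3300/0.5000 = 0.6600
Terminal stock prices: S_uu = 171.9, S_ud = 103.1, S_dd = 61.88
Terminal payoffs (S − K): max(76.88, 0) = 76.88, max(8.125, 0) = 8.125, max(-33.12, 0) = 0
Node u (S = 137.5): V_u = 1/1.08·[0.6600·76.8750 + 0.3400·8.1250] = 49.5370
Node d (S = 82.5): V_d = 1/1.08·[0.6600·8.1250 + 0.3400·0.0000] = 4.9653
Node 0 (S = 110): V_0 = 1/1.08·[0.6600·49.5370 + 0.3400·4.9653] = 31.8358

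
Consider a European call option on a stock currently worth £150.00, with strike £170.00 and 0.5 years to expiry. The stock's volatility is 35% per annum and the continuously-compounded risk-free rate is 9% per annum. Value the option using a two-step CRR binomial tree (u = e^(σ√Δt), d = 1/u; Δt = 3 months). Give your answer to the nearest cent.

CRR parameters: u = e^(σ√Δt) = e^(0.35·√0.25) = 1.1912, d = 1/u = 0.8395
Per-period rate: rΔt = 0.09·0.25 = 0.0225, so R = e^0.0225 = 1.0228
Risk-neutral probability p = (e^0.0225 − 0.8395)/(1.1912 − 0.8395) = 0.1833/0.3518 = 0.5210
Terminal stock prices: S_uu = 212.9, S_ud = 150, S_dd = 105.7
Terminal payoffs (S − K): max(42.86, 0) = 42.86, max(-20, 0) = 0, max(-64.3, 0) = 0
Node u (S = 178.7): V_u = e^(−0.0225)·[0.5210·42.8601 + 0.4790·0.0000] = 21.8352
Node d (S = 125.9): V_d = e^(−0.0225)·[0.5210·0.0000 + 0.4790·0.0000] = 0.0000
Node 0 (S = 150): V_0 = e^(−0.0225)·[0.5210·21.8352 + 0.4790·0.0000] = 11.1240

£11.12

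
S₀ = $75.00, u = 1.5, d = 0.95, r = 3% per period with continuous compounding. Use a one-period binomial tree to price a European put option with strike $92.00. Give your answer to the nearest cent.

Risk-neutral probability p = (e^0.03 − 0.95)/(1.5 − 0.95) = 0.0805/0.5500 = 0.1463
Terminal stock prices: S_u = 112.5, S_d = 71.25
Terminal payoffs (K − S): max(-20.5, 0) = 0, max(20.75, 0) = 20.75
Node 0 (S = 75): V_0 = e^(−0.03)·[0.1463·0.0000 + 0.8537·20.7500] = 17.1911

$17.19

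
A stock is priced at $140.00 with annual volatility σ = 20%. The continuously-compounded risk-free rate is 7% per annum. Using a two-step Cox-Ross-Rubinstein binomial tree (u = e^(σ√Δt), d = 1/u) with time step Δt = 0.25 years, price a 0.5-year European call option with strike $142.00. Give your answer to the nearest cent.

CRR parameters: u = e^(σ√Δt) = e^(0.2·√0.25) = 1.1052, d = 1/u = 0.9048
Per-period rate: rΔt = 0.07·0.25 = 0.0175, so R = e^0.0175 = 1.0177
Risk-neutral probability p = (e^0.0175 − 0.9048)/(1.1052 − 0.9048) = 0.1128/0.2003 = 0.5631
Terminal stock prices: S_uu = 171, S_ud = 140, S_dd = 114.6
Terminal payoffs (S − K): max(29, 0) = 29, max(-2, 0) = 0, max(-27.38, 0) = 0
Node u (S = 154.7): V_u = e^(−0.0175)·[0.5631·28.9964 + 0.4369·0.0000] = 16.0459
Node d (S = 126.7): V_d = e^(−0.0175)·[0.5631·0.0000 + 0.4369·0.0000] = 0.0000
Node 0 (S = 140): V_0 = e^(−0.0175)·[0.5631·16.0459 + 0.4369·0.0000] = 8.8794

$8.88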